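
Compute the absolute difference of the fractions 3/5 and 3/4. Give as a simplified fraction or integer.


Simplify: 3/5 = 3/5 and 3/4 = 3/4
Find common denominator: LCD = 20
Convert: 12/20 and 15/20
Difference = |12 - 15|/20 = 3/20
Simplified = 3/20

3/20


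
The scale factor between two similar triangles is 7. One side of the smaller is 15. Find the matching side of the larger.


Similar triangles have proportional sides
Scale factor = 7
Smaller side = 15
Corresponding larger side = 15 * 7
= 105

105


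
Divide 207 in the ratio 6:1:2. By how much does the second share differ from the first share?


Total parts = 6 + 1 + 2 = 9
Value per part = 207 / 9 = 23
Shares: 6*23=138, 1*23=23, 2*23=46
Second share = 23, first share = 138
Difference = |23 - 138| = 115

115


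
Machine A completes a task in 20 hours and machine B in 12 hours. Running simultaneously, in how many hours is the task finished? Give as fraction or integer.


Rate of A = 1/20 job per hour
Rate of B = 1/12 job per hour
Combined rate = 1/20 + 1/12
Find common denominator: (12 + 20)/(20*12) = 32/240
Combined rate = 2/15 job per hour
Time together = 1 / (2/15) = 15/2 hours

15/2


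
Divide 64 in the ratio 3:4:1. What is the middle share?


Ratio = 3:4:1
Total parts = 3 + 4 + 1 = 8
Value per part = 64 / 8 = 8
First share = 3 * 8 = 24
Middle share = 4 * 8 = 32
Third share = 1 * 8 = 8

32


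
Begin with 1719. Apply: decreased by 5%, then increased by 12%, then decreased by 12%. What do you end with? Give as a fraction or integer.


Start: 1719
Step 1: decrease by 5% => multiply by 95/100
  1719 * 95/100 = 32661/20
Step 2: increase by 12% => multiply by 112/100
  32661/20 * 112/100 = 228627/125
Step 3: decrease by 12% => multiply by 88/100
  228627/125 * 88/100 = 5029794/3125
Final value = 5029794/3125

5029794/3125


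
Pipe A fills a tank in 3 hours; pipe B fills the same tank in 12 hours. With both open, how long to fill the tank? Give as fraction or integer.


Rate of A = 1/3 job per hour
Rate of B = 1/12 job per hour
Combined rate = 1/3 + 1/12
Find common denominator: (12 + 3)/(3*12) = 15/36
Combined rate = 5/12 job per hour
Time together = 1 / (5/12) = 12/5 hours

12/5


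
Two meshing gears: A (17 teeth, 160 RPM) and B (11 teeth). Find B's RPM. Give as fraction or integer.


Gear ratio: teeth_A * RPM_A = teeth_B * RPM_B
17 * 160 = 11 * RPM_B
2720 = 11 * RPM_B
RPM_B = 2720 / 11
RPM_B = 2720/11

2720/11


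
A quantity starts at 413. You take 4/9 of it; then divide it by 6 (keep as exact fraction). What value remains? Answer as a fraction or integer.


Start with 413.
Step 1: Take 4/9: 413 * 4/9 = 1652/9
Step 2: Divide by 6: 1652/9 / 6 = 826/27
Final result = 826/27

826/27


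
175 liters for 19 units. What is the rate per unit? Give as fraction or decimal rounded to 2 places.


Total liters = 175
Number of units = 19
Unit rate = 175 / 19
= 9.21 liters per unit

9.21


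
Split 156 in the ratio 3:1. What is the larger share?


Total parts = 3 + 1 = 4
Value per part = 156 / 4 = 39
First share = 3 * 39 = 117
Second share = 1 * 39 = 39
Larger share = 117

117


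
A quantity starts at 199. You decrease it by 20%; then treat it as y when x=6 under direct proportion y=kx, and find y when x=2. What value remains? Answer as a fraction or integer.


Start with 199.
Step 1: Decrease by 20%: 199 * 80/100 = 796/5
Step 2: Direct prop: k = (796/5)/6; new y = k*2 = 796/5*2/6 = 796/15
Final result = 796/15

796/15


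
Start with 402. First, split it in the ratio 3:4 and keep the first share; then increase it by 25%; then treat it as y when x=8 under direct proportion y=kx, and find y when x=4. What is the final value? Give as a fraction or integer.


Start with 402.
Step 1: Split 3:4, first share = 402 * 3/7 = 1206/7
Step 2: Increase by 25%: 1206/7 * 125/100 = 3015/14
Step 3: Direct prop: k = (3015/14)/8; new y = k*4 = 3015/14*4/8 = 3015/28
Final result = 3015/28

3015/28


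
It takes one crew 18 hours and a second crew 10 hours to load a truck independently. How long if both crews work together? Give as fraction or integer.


Rate of A = 1/18 job per hour
Rate of B = 1/10 job per hour
Combined rate = 1/18 + 1/10
Find common denominator: (10 + 18)/(18*10) = 28/180
Combined rate = 7/45 job per hour
Time together = 1 / (7/45) = 45/7 hours

45/7


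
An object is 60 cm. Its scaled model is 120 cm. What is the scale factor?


Original length = 60 cm
Scaled length = 120 cm
Scale factor = 120 / 60
= 2

2


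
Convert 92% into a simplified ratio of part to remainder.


Part = 92%, Remainder = 8%
Ratio = 92:8
GCD(92, 8) = 4
Simplify: 23:2 = 23:2

23:2


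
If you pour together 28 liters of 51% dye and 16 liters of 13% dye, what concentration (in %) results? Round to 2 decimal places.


Solute in mixture 1 = 51% of 28 L = 28*51/100 = 357/25 L
Solute in mixture 2 = 13% of 16 L = 16*13/100 = 52/25 L
Total solute = 357/25 + 52/25 = 409/25 L
Total volume = 28 + 16 = 44 L
Final concentration = 409/25/44 * 100 = 37.18%

37.18


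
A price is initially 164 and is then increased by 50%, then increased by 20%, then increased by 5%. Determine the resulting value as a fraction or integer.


Start: 164
Step 1: increase by 50% => multiply by 150/100
  164 * 150/100 = 246
Step 2: increase by 20% => multiply by 120/100
  246 * 120/100 = 1476/5
Step 3: increase by 5% => multiply by 105/100
  1476/5 * 105/100 = 7749/25
Final value = 7749/25

7749/25


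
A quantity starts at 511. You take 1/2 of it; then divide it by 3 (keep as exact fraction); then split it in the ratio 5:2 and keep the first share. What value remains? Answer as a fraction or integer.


Start with 511.
Step 1: Take 1/2: 511 * 1/2 = 511/2
Step 2: Divide by 3: 511/2 / 3 = 511/6
Step 3: Split 5:2, first share = 511/6 * 5/7 = 365/6
Final result = 365/6

365/6


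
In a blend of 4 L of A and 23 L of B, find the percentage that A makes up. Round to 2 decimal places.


Volume of A = 4 L
Volume of B = 23 L
Total volume = 4 + 23 = 27 L
Percentage of A = (4/27) * 100
= 14.81%

14.81


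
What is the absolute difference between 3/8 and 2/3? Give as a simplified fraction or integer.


Simplify: 3/8 = 3/8 and 2/3 = 2/3
Find common denominator: LCD = 24
Convert: 9/24 and 16/24
Difference = |9 - 16|/24 = 7/24
Simplified = 7/24

7/24


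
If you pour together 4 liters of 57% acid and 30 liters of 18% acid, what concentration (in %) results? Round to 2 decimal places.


Solute in mixture 1 = 57% of 4 L = 4*57/100 = 57/25 L
Solute in mixture 2 = 18% of 30 L = 30*18/100 = 27/5 L
Total solute = 57/25 + 27/5 = 192/25 L
Total volume = 4 + 30 = 34 L
Final concentration = 192/25/34 * 100 = 22.59%

22.59


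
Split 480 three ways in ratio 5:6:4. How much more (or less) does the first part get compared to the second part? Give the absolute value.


Total parts = 5 + 6 + 4 = 15
Value per part = 480 / 15 = 32
Shares: 5*32=160, 6*32=192, 4*32=128
First share = 160, second share = 192
Difference = |160 - 192| = 32

32


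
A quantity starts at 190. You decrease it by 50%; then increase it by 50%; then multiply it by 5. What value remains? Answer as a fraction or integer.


Start with 190.
Step 1: Decrease by 50%: 190 * 50/100 = 95
Step 2: Increase by 50%: 95 * 150/100 = 285/2
Step 3: Multiply by 5: 285/2 * 5 = 1425/2
Final result = 1425/2

1425/2


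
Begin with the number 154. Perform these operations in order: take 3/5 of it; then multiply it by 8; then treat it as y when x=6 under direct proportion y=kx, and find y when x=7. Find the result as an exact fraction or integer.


Start with 154.
Step 1: Take 3/5: 154 * 3/5 = 462/5
Step 2: Multiply by 8: 462/5 * 8 = 3696/5
Step 3: Direct prop: k = (3696/5)/6; new y = k*7 = 3696/5*7/6 = 4312/5
Final result = 4312/5

4312/5


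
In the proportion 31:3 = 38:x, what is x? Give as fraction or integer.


Setting up: 31/3 = 38/x
Cross multiply: 31 * x = 3 * 38
31x = 114
x = 114/31
x = 114/31

114/31


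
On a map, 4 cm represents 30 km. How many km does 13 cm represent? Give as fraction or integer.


Map scale: 4 cm = 30 km
Measured distance on map = 13 cm
Set up proportion: 13 * 30 / 4
= 390 / 4
= 195/2 km

195/2


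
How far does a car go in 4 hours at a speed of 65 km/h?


Using distance = speed * time
Speed = 65 km/h
Time = 4 hours
Distance = 65 * 4
= 260 km

260


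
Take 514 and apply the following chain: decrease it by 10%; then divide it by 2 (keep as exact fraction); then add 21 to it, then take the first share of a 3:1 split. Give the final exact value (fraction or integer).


Start with 514.
Step 1: Decrease by 10%: 514 * 90/100 = 2313/5
Step 2: Divide by 2: 2313/5 / 2 = 2313/10
Step 3: Add 21: 2313/10+21=2523/10; split 3:1 first = 2523/10*3/4 = 7569/40
Final result = 7569/40

7569/40


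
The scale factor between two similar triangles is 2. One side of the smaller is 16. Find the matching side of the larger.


Similar triangles have proportional sides
Scale factor = 2
Smaller side = 16
Corresponding larger side = 16 * 2
= 32

32


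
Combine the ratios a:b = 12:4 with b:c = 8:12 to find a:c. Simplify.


Given a:b = 12:4 and b:c = 8:12
Make b consistent. Multiply first ratio by 8: a:b = 96:32
Multiply second ratio by 4: b:c = 32:48
Now b = 32 in both, so a:b:c = 96:32:48
Therefore a:c = 96:48
Simplify by GCD: a:c = 2:1

2:1


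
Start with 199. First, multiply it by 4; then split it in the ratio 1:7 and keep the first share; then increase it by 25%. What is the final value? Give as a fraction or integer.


Start with 199.
Step 1: Multiply by 4: 199 * 4 = 796
Step 2: Split 1:7, first share = 796 * 1/8 = 199/2
Step 3: Increase by 25%: 199/2 * 125/100 = 995/8
Final result = 995/8

995/8


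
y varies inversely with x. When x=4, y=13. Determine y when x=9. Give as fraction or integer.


Inverse proportion: y = k/x
Find k: k = 4 * 13 = 52
Compute y at x=9: y = 52/9
y = 52/9

52/9


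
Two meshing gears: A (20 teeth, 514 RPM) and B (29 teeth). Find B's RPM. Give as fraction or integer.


Gear ratio: teeth_A * RPM_A = teeth_B * RPM_B
20 * 514 = 29 * RPM_B
10280 = 29 * RPM_B
RPM_B = 10280 / 29
RPM_B = 10280/29

10280/29


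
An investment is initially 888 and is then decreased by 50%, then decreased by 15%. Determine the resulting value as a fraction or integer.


Start: 888
Step 1: decrease by 50% => multiply by 50/100
  888 * 50/100 = 444
Step 2: decrease by 15% => multiply by 85/100
  444 * 85/100 = 1887/5
Final value = 1887/5

1887/5


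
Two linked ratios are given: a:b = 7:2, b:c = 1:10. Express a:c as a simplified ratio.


Given a:b = 7:2 and b:c = 1:10
Make b consistent. Multiply first ratio by 1: a:b = 7:2
Multiply second ratio by 2: b:c = 2:20
Now b = 2 in both, so a:b:c = 7:2:20
Therefore a:c = 7:20
Simplify by GCD: a:c = 7:20

7:20


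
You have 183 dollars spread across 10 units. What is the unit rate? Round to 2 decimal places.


Total dollars = 183
Number of units = 10
Unit rate = 183 / 10
= 18.30 dollars per unit

18.30


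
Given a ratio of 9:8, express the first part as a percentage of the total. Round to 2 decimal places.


Total parts = 9 + 8 = 17
First part fraction = 9/17
Percentage = (9/17) * 100
= 0.529412 * 100
= 52.94%

52.94


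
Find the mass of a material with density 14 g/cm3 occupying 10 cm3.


Using mass = density * volume
Density = 14 g/cm3
Volume = 10 cm3
Mass = 14 * 10
= 140 g

140


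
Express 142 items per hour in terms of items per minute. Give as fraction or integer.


Converting from per hour to per minute
Rate = 142 items per hour
Divide by 60: 142/60
= 71/30 items per minute

71/30


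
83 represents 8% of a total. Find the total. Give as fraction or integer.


Given: 83 is 8% of the whole
Set up: 83 = 8/100 * whole
whole = 83 * 100 / 8
whole = 8300 / 8
whole = 2075/2

2075/2


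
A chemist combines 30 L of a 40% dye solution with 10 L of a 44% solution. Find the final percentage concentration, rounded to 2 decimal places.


Solute in mixture 1 = 40% of 30 L = 30*40/100 = 12 L
Solute in mixture 2 = 44% of 10 L = 10*44/100 = 22/5 L
Total solute = 12 + 22/5 = 82/5 L
Total volume = 30 + 10 = 40 L
Final concentration = 82/5/40 * 100 = 41.00%

41.00


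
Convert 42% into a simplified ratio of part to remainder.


Part = 42%, Remainder = 58%
Ratio = 42:58
GCD(42, 58) = 2
Simplify: 21:29 = 21:29

21:29


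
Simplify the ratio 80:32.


Find GCD(80, 32)
GCD = 16
Divide both by 16: 80/16 = 5, 32/16 = 2
Simplified ratio = 5:2

5:2


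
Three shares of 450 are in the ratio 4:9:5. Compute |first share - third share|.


Total parts = 4 + 9 + 5 = 18
Value per part = 450 / 18 = 25
Shares: 4*25=100, 9*25=225, 5*25=125
First share = 100, third share = 125
Difference = |100 - 125| = 25

25


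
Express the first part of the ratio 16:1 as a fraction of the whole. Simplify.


Total parts = 16 + 1 = 17
First part fraction = 16/17
Simplify: 16/17 = 16/17

16/17


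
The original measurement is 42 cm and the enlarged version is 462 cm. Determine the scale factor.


Original length = 42 cm
Scaled length = 462 cm
Scale factor = 462 / 42
= 11

11


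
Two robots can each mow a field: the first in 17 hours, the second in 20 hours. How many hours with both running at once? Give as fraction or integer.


Rate of A = 1/17 job per hour
Rate of B = 1/20 job per hour
Combined rate = 1/17 + 1/20
Find common denominator: (20 + 17)/(17*20) = 37/340
Combined rate = 37/340 job per hour
Time together = 1 / (37/340) = 340/37 hours

340/37


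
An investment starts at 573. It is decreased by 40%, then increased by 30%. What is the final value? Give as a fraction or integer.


Start: 573
Step 1: decrease by 40% => multiply by 60/100
  573 * 60/100 = 1719/5
Step 2: increase by 30% => multiply by 130/100
  1719/5 * 130/100 = 22347/50
Final value = 22347/50

22347/50


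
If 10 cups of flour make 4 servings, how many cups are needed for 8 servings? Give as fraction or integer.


Original: 10 cups for 4 servings
Target servings = 8
Scaling factor = 8/4
New amount = 10 * 8/4
= 80/4
= 20 cups

20


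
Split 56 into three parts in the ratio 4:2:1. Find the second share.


Ratio = 4:2:1
Total parts = 4 + 2 + 1 = 7
Value per part = 56 / 7 = 8
First share = 4 * 8 = 32
Middle share = 2 * 8 = 16
Third share = 1 * 8 = 8

16


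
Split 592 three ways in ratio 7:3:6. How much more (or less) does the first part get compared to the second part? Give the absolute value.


Total parts = 7 + 3 + 6 = 16
Value per part = 592 / 16 = 37
Shares: 7*37=259, 3*37=111, 6*37=222
First share = 259, second share = 111
Difference = |259 - 111| = 148

148


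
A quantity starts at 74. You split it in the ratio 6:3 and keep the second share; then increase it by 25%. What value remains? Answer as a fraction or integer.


Start with 74.
Step 1: Split 6:3, second share = 74 * 3/9 = 74/3
Step 2: Increase by 25%: 74/3 * 125/100 = 185/6
Final result = 185/6

185/6


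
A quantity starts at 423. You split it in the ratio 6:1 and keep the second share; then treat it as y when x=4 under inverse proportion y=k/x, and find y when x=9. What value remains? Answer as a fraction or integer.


Start with 423.
Step 1: Split 6:1, second share = 423 * 1/7 = 423/7
Step 2: Inverse prop: k = (423/7)*4; new y = k/9 = 423/7*4/9 = 188/7
Final result = 188/7

188/7


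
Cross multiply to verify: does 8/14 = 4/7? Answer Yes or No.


Cross multiply to check 8/14 = 4/7
Left cross product: 8 * 7 = 56
Right cross product: 14 * 4 = 56
56 = 56
Equal, so proportions match => Yes

Yes


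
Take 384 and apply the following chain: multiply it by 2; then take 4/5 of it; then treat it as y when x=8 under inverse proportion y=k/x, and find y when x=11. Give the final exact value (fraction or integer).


Start with 384.
Step 1: Multiply by 2: 384 * 2 = 768
Step 2: Take 4/5: 768 * 4/5 = 3072/5
Step 3: Inverse prop: k = (3072/5)*8; new y = k/11 = 3072/5*8/11 = 24576/55
Final result = 24576/55

24576/55


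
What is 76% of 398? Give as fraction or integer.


Compute 76% of 398
Convert percentage: 76% = 76/100
Multiply: 398 * 76/100
= 30248/100
= 7562/25

7562/25


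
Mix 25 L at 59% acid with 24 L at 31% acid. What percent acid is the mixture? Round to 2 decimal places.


Solute in mixture 1 = 59% of 25 L = 25*59/100 = 59/4 L
Solute in mixture 2 = 31% of 24 L = 24*31/100 = 186/25 L
Total solute = 59/4 + 186/25 = 2219/100 L
Total volume = 25 + 24 = 49 L
Final concentration = 2219/100/49 * 100 = 45.29%

45.29


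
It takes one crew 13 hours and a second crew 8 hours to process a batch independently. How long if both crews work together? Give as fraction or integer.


Rate of A = 1/13 job per hour
Rate of B = 1/8 job per hour
Combined rate = 1/13 + 1/8
Find common denominator: (8 + 13)/(13*8) = 21/104
Combined rate = 21/104 job per hour
Time together = 1 / (21/104) = 104/21 hours

104/21


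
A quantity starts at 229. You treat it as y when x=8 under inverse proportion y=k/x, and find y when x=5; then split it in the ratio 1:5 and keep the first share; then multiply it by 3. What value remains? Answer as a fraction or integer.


Start with 229.
Step 1: Inverse prop: k = (229)*8; new y = k/5 = 229*8/5 = 1832/5
Step 2: Split 1:5, first share = 1832/5 * 1/6 = 916/15
Step 3: Multiply by 3: 916/15 * 3 = 916/5
Final result = 916/5

916/5


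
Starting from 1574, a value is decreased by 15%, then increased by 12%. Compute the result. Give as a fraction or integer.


Start: 1574
Step 1: decrease by 15% => multiply by 85/100
  1574 * 85/100 = 13379/10
Step 2: increase by 12% => multiply by 112/100
  13379/10 * 112/100 = 187306/125
Final value = 187306/125

187306/125


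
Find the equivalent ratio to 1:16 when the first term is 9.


Original ratio: 1:16
First term target: 9
Scale factor = 9 / 1 = 9
Multiply second term: 16 * 9 = 144
Equivalent ratio = 9:144

9:144


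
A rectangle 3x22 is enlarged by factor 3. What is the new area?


Original dimensions: 3 x 22
Enlargement factor = 3
New width = 3 * 3 = 9
New height = 22 * 3 = 66
New area = 9 * 66 = 594

594


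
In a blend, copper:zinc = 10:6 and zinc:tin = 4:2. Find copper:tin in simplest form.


Given a:b = 10:6 and b:c = 4:2
Make b consistent. Multiply first ratio by 4: a:b = 40:24
Multiply second ratio by 6: b:c = 24:12
Now b = 24 in both, so a:b:c = 40:24:12
Therefore a:c = 40:12
Simplify by GCD: a:c = 10:3

10:3


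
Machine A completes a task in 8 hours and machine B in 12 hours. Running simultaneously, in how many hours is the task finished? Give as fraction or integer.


Rate of A = 1/8 job per hour
Rate of B = 1/12 job per hour
Combined rate = 1/8 + 1/12
Find common denominator: (12 + 8)/(8*12) = 20/96
Combined rate = 5/24 job per hour
Time together = 1 / (5/24) = 24/5 hours

24/5


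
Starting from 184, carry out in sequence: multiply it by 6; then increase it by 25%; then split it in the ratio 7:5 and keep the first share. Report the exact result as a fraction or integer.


Start with 184.
Step 1: Multiply by 6: 184 * 6 = 1104
Step 2: Increase by 25%: 1104 * 125/100 = 1380
Step 3: Split 7:5, first share = 1380 * 7/12 = 805
Final result = 805

805


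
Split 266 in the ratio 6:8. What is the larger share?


Total parts = 6 + 8 = 14
Value per part = 266 / 14 = 19
First share = 6 * 19 = 114
Second share = 8 * 19 = 152
Larger share = 152

152


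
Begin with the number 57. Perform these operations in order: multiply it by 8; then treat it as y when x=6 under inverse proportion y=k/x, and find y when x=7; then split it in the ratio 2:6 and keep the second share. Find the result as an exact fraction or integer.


Start with 57.
Step 1: Multiply by 8: 57 * 8 = 456
Step 2: Inverse prop: k = (456)*6; new y = k/7 = 456*6/7 = 2736/7
Step 3: Split 2:6, second share = 2736/7 * 6/8 = 2052/7
Final result = 2052/7

2052/7


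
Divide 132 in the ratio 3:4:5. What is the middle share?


Ratio = 3:4:5
Total parts = 3 + 4 + 5 = 12
Value per part = 132 / 12 = 11
First share = 3 * 11 = 33
Middle share = 4 * 11 = 44
Third share = 5 * 11 = 55

44


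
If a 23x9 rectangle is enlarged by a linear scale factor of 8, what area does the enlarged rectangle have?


Original dimensions: 23 x 9
Enlargement factor = 8
New width = 23 * 8 = 184
New height = 9 * 8 = 72
New area = 184 * 72 = 13248

13248


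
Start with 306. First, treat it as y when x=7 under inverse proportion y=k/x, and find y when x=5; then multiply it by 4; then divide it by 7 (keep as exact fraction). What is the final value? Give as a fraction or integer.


Start with 306.
Step 1: Inverse prop: k = (306)*7; new y = k/5 = 306*7/5 = 2142/5
Step 2: Multiply by 4: 2142/5 * 4 = 8568/5
Step 3: Divide by 7: 8568/5 / 7 = 1224/5
Final result = 1224/5

1224/5


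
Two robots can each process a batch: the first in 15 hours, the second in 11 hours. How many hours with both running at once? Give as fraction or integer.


Rate of A = 1/15 job per hour
Rate of B = 1/11 job per hour
Combined rate = 1/15 + 1/11
Find common denominator: (11 + 15)/(15*11) = 26/165
Combined rate = 26/165 job per hour
Time together = 1 / (26/165) = 165/26 hours

165/26


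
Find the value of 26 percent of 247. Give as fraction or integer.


Compute 26% of 247
Convert percentage: 26% = 26/100
Multiply: 247 * 26/100
= 6422/100
= 3211/50

3211/50


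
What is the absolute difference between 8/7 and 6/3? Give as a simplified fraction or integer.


Simplify: 8/7 = 8/7 and 6/3 = 2
Find common denominator: LCD = 7
Convert: 8/7 and 14/7
Difference = |8 - 14|/7 = 6/7
Simplified = 6/7

6/7


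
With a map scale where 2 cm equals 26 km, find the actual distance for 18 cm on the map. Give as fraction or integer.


Map scale: 2 cm = 26 km
Measured distance on map = 18 cm
Set up proportion: 18 * 26 / 2
= 468 / 2
= 234 km

234


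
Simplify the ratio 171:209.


Find GCD(171, 209)
GCD = 19
Divide both by 19: 171/19 = 9, 209/19 = 11
Simplified ratio = 9:11

9:11


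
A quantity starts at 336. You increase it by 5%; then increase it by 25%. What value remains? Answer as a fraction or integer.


Start with 336.
Step 1: Increase by 5%: 336 * 105/100 = 1764/5
Step 2: Increase by 25%: 1764/5 * 125/100 = 441
Final result = 441

441


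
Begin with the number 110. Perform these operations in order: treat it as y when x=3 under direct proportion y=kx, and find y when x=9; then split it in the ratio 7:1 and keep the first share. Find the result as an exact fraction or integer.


Start with 110.
Step 1: Direct prop: k = (110)/3; new y = k*9 = 110*9/3 = 330
Step 2: Split 7:1, first share = 330 * 7/8 = 1155/4
Final result = 1155/4

1155/4


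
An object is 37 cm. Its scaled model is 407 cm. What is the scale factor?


Original length = 37 cm
Scaled length = 407 cm
Scale factor = 407 / 37
= 11

11


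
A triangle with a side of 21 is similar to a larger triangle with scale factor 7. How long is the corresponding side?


Similar triangles have proportional sides
Scale factor = 7
Smaller side = 21
Corresponding larger side = 21 * 7
= 147

147


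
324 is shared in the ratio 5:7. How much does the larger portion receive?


Total parts = 5 + 7 = 12
Value per part = 324 / 12 = 27
First share = 5 * 27 = 135
Second share = 7 * 27 = 189
Larger share = 189

189


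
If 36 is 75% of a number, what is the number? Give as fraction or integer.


Given: 36 is 75% of the whole
Set up: 36 = 75/100 * whole
whole = 36 * 100 / 75
whole = 3600 / 75
whole = 48

48


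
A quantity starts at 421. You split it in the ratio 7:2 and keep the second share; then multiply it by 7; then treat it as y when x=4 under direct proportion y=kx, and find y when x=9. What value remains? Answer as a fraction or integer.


Start with 421.
Step 1: Split 7:2, second share = 421 * 2/9 = 842/9
Step 2: Multiply by 7: 842/9 * 7 = 5894/9
Step 3: Direct prop: k = (5894/9)/4; new y = k*9 = 5894/9*9/4 = 2947/2
Final result = 2947/2

2947/2


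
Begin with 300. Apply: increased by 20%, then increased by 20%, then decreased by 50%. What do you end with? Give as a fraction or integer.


Start: 300
Step 1: increase by 20% => multiply by 120/100
  300 * 120/100 = 360
Step 2: increase by 20% => multiply by 120/100
  360 * 120/100 = 432
Step 3: decrease by 50% => multiply by 50/100
  432 * 50/100 = 216
Final value = 216

216


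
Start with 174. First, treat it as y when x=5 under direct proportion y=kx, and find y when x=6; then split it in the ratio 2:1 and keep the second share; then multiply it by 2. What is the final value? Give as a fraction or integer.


Start with 174.
Step 1: Direct prop: k = (174)/5; new y = k*6 = 174*6/5 = 1044/5
Step 2: Split 2:1, second share = 1044/5 * 1/3 = 348/5
Step 3: Multiply by 2: 348/5 * 2 = 696/5
Final result = 696/5

696/5


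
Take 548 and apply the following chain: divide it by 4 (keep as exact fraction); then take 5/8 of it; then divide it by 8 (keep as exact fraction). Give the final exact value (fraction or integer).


Start with 548.
Step 1: Divide by 4: 548 / 4 = 137
Step 2: Take 5/8: 137 * 5/8 = 685/8
Step 3: Divide by 8: 685/8 / 8 = 685/64
Final result = 685/64

685/64


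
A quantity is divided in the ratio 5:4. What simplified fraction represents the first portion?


Total parts = 5 + 4 = 9
First part fraction = 5/9
Simplify: 5/9 = 5/9

5/9


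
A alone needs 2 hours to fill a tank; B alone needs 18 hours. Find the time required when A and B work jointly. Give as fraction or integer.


Rate of A = 1/2 job per hour
Rate of B = 1/18 job per hour
Combined rate = 1/2 + 1/18
Find common denominator: (18 + 2)/(2*18) = 20/36
Combined rate = 5/9 job per hour
Time together = 1 / (5/9) = 9/5 hours

9/5


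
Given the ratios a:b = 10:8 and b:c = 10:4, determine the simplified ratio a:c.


Given a:b = 10:8 and b:c = 10:4
Make b consistent. Multiply first ratio by 10: a:b = 100:80
Multiply second ratio by 8: b:c = 80:32
Now b = 80 in both, so a:b:c = 100:80:32
Therefore a:c = 100:32
Simplify by GCD: a:c = 25:8

25:8


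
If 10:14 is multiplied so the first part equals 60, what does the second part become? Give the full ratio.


Original ratio: 10:14
First term target: 60
Scale factor = 60 / 10 = 6
Multiply second term: 14 * 6 = 84
Equivalent ratio = 60:84

60:84


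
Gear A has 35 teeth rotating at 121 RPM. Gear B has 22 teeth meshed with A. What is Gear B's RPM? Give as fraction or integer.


Gear ratio: teeth_A * RPM_A = teeth_B * RPM_B
35 * 121 = 22 * RPM_B
4235 = 22 * RPM_B
RPM_B = 4235 / 22
RPM_B = 385/2

385/2


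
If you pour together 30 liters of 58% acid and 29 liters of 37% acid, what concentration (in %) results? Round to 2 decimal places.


Solute in mixture 1 = 58% of 30 L = 30*58/100 = 87/5 L
Solute in mixture 2 = 37% of 29 L = 29*37/100 = 1073/100 L
Total solute = 87/5 + 1073/100 = 2813/100 L
Total volume = 30 + 29 = 59 L
Final concentration = 2813/100/59 * 100 = 47.68%

47.68


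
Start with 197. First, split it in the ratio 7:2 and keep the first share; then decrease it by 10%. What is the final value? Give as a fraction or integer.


Start with 197.
Step 1: Split 7:2, first share = 197 * 7/9 = 1379/9
Step 2: Decrease by 10%: 1379/9 * 90/100 = 1379/10
Final result = 1379/10

1379/10


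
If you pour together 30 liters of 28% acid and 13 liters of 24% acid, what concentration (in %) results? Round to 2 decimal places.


Solute in mixture 1 = 28% of 30 L = 30*28/100 = 42/5 L
Solute in mixture 2 = 24% of 13 L = 13*24/100 = 78/25 L
Total solute = 42/5 + 78/25 = 288/25 L
Total volume = 30 + 13 = 43 L
Final concentration = 288/25/43 * 100 = 26.79%

26.79


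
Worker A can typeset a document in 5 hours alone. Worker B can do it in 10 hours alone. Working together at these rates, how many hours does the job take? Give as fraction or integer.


Rate of A = 1/5 job per hour
Rate of B = 1/10 job per hour
Combined rate = 1/5 + 1/10
Find common denominator: (10 + 5)/(5*10) = 15/50
Combined rate = 3/10 job per hour
Time together = 1 / (3/10) = 10/3 hours

10/3


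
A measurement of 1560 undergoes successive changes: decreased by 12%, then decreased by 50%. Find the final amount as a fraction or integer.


Start: 1560
Step 1: decrease by 12% => multiply by 88/100
  1560 * 88/100 = 6864/5
Step 2: decrease by 50% => multiply by 50/100
  6864/5 * 50/100 = 3432/5
Final value = 3432/5

3432/5


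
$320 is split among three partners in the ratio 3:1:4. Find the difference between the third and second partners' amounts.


Total parts = 3 + 1 + 4 = 8
Value per part = 320 / 8 = 40
Shares: 3*40=120, 1*40=40, 4*40=160
Third share = 160, second share = 40
Difference = |160 - 40| = 120

120


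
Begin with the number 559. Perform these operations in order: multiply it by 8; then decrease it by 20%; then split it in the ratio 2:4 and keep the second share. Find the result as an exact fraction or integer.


Start with 559.
Step 1: Multiply by 8: 559 * 8 = 4472
Step 2: Decrease by 20%: 4472 * 80/100 = 17888/5
Step 3: Split 2:4, second share = 17888/5 * 4/6 = 35776/15
Final result = 35776/15

35776/15


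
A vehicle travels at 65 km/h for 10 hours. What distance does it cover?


Using distance = speed * time
Speed = 65 km/h
Time = 10 hours
Distance = 65 * 10
= 650 km

650


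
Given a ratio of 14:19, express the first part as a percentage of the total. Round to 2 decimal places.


Total parts = 14 + 19 = 33
First part fraction = 14/33
Percentage = (14/33) * 100
= 0.424242 * 100
= 42.42%

42.42


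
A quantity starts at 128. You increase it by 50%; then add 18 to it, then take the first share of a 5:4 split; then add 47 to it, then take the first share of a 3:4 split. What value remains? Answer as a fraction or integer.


Start with 128.
Step 1: Increase by 50%: 128 * 150/100 = 192
Step 2: Add 18: 192+18=210; split 5:4 first = 210*5/9 = 350/3
Step 3: Add 47: 350/3+47=491/3; split 3:4 first = 491/3*3/7 = 491/7
Final result = 491/7

491/7


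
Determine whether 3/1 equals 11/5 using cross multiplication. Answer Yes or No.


Cross multiply to check 3/1 = 11/5
Left cross product: 3 * 5 = 15
Right cross product: 1 * 11 = 11
15 != 11
Not equal, so proportions differ => No

No


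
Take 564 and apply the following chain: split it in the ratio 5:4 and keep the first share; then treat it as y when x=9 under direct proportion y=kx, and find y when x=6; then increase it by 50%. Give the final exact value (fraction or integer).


Start with 564.
Step 1: Split 5:4, first share = 564 * 5/9 = 940/3
Step 2: Direct prop: k = (940/3)/9; new y = k*6 = 940/3*6/9 = 1880/9
Step 3: Increase by 50%: 1880/9 * 150/100 = 940/3
Final result = 940/3

940/3


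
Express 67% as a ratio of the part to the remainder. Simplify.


Part = 67%, Remainder = 33%
Ratio = 67:33
GCD(67, 33) = 1
Simplify: 67:33 = 67:33

67:33


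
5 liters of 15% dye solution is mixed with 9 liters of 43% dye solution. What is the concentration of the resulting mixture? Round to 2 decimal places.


Solute in mixture 1 = 15% of 5 L = 5*15/100 = 3/4 L
Solute in mixture 2 = 43% of 9 L = 9*43/100 = 387/100 L
Total solute = 3/4 + 387/100 = 231/50 L
Total volume = 5 + 9 = 14 L
Final concentration = 231/50/14 * 100 = 33.00%

33.00


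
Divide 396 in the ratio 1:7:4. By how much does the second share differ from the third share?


Total parts = 1 + 7 + 4 = 12
Value per part = 396 / 12 = 33
Shares: 1*33=33, 7*33=231, 4*33=132
Second share = 231, third share = 132
Difference = |231 - 132| = 99

99


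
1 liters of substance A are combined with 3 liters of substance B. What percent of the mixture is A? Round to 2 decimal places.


Volume of A = 1 L
Volume of B = 3 L
Total volume = 1 + 3 = 4 L
Percentage of A = (1/4) * 100
= 25.00%

25.00


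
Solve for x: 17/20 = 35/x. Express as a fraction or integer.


Setting up: 17/20 = 35/x
Cross multiply: 17 * x = 20 * 35
17x = 700
x = 700/17
x = 700/17

700/17


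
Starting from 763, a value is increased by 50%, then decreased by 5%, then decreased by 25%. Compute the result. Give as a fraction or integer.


Start: 763
Step 1: increase by 50% => multiply by 150/100
  763 * 150/100 = 2289/2
Step 2: decrease by 5% => multiply by 95/100
  2289/2 * 95/100 = 43491/40
Step 3: decrease by 25% => multiply by 75/100
  43491/40 * 75/100 = 130473/160
Final value = 130473/160

130473/160


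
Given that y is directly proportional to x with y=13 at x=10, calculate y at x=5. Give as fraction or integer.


Direct proportion: y = kx
Find k: k = 13/10 = 13/10
Compute y at x=5: y = 13/10 * 5
y = 13/2

13/2


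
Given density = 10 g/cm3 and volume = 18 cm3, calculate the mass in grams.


Using mass = density * volume
Density = 10 g/cm3
Volume = 18 cm3
Mass = 10 * 18
= 180 g

180


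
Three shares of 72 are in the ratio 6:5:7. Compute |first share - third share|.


Total parts = 6 + 5 + 7 = 18
Value per part = 72 / 18 = 4
Shares: 6*4=24, 5*4=20, 7*4=28
First share = 24, third share = 28
Difference = |24 - 28| = 4

4


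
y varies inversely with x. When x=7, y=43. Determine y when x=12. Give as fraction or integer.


Inverse proportion: y = k/x
Find k: k = 7 * 43 = 301
Compute y at x=12: y = 301/12
y = 301/12

301/12


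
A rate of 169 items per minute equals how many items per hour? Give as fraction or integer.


Converting from per minute to per hour
Rate = 169 items per minute
Multiply by 60: 169 * 60
= 10140 items per hour

10140


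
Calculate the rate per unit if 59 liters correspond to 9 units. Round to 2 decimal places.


Total liters = 59
Number of units = 9
Unit rate = 59 / 9
= 6.56 liters per unit

6.56


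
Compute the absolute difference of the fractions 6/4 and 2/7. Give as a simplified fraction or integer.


Simplify: 6/4 = 3/2 and 2/7 = 2/7
Find common denominator: LCD = 14
Convert: 21/14 and 4/14
Difference = |21 - 4|/14 = 17/14
Simplified = 17/14

17/14


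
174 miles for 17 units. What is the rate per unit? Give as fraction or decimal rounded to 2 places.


Total miles = 174
Number of units = 17
Unit rate = 174 / 17
= 10.24 miles per unit

10.24


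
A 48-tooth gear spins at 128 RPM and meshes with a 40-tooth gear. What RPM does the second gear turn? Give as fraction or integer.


Gear ratio: teeth_A * RPM_A = teeth_B * RPM_B
48 * 128 = 40 * RPM_B
6144 = 40 * RPM_B
RPM_B = 6144 / 40
RPM_B = 768/5

768/5


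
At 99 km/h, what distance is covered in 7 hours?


Using distance = speed * time
Speed = 99 km/h
Time = 7 hours
Distance = 99 * 7
= 693 km

693


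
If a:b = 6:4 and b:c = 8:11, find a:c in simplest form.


Given a:b = 6:4 and b:c = 8:11
Make b consistent. Multiply first ratio by 8: a:b = 48:32
Multiply second ratio by 4: b:c = 32:44
Now b = 32 in both, so a:b:c = 48:32:44
Therefore a:c = 48:44
Simplify by GCD: a:c = 12:11

12:11


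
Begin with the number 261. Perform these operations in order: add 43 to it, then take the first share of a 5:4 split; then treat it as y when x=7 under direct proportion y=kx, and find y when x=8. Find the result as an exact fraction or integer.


Start with 261.
Step 1: Add 43: 261+43=304; split 5:4 first = 304*5/9 = 1520/9
Step 2: Direct prop: k = (1520/9)/7; new y = k*8 = 1520/9*8/7 = 12160/63
Final result = 12160/63

12160/63


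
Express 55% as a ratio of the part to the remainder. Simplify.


Part = 55%, Remainder = 45%
Ratio = 55:45
GCD(55, 45) = 5
Simplify: 11:9 = 11:9

11:9


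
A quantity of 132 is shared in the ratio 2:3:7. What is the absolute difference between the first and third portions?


Total parts = 2 + 3 + 7 = 12
Value per part = 132 / 12 = 11
Shares: 2*11=22, 3*11=33, 7*11=77
First share = 22, third share = 77
Difference = |22 - 77| = 55

55


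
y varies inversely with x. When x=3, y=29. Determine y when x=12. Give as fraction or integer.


Inverse proportion: y = k/x
Find k: k = 3 * 29 = 87
Compute y at x=12: y = 87/12
y = 29/4

29/4


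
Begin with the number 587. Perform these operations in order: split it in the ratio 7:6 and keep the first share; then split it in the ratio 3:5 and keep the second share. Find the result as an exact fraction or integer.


Start with 587.
Step 1: Split 7:6, first share = 587 * 7/13 = 4109/13
Step 2: Split 3:5, second share = 4109/13 * 5/8 = 20545/104
Final result = 20545/104

20545/104


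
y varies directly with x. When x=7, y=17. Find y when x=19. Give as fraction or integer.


Direct proportion: y = kx
Find k: k = 17/7 = 17/7
Compute y at x=19: y = 17/7 * 19
y = 323/7

323/7


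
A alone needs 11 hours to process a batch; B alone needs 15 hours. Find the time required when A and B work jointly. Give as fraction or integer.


Rate of A = 1/11 job per hour
Rate of B = 1/15 job per hour
Combined rate = 1/11 + 1/15
Find common denominator: (15 + 11)/(11*15) = 26/165
Combined rate = 26/165 job per hour
Time together = 1 / (26/165) = 165/26 hours

165/26


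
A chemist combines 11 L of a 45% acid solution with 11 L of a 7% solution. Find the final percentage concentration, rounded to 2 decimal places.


Solute in mixture 1 = 45% of 11 L = 11*45/100 = 99/20 L
Solute in mixture 2 = 7% of 11 L = 11*7/100 = 77/100 L
Total solute = 99/20 + 77/100 = 143/25 L
Total volume = 11 + 11 = 22 L
Final concentration = 143/25/22 * 100 = 26.00%

26.00


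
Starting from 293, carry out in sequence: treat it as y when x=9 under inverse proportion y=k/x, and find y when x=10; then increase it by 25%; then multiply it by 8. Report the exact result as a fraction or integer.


Start with 293.
Step 1: Inverse prop: k = (293)*9; new y = k/10 = 293*9/10 = 2637/10
Step 2: Increase by 25%: 2637/10 * 125/100 = 2637/8
Step 3: Multiply by 8: 2637/8 * 8 = 2637
Final result = 2637

2637


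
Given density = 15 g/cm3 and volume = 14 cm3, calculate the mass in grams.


Using mass = density * volume
Density = 15 g/cm3
Volume = 14 cm3
Mass = 15 * 14
= 210 g

210


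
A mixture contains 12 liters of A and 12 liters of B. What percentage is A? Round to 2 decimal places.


Volume of A = 12 L
Volume of B = 12 L
Total volume = 12 + 12 = 24 L
Percentage of A = (12/24) * 100
= 50.00%

50.00


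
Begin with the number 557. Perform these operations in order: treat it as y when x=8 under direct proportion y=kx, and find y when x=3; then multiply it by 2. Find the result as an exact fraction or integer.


Start with 557.
Step 1: Direct prop: k = (557)/8; new y = k*3 = 557*3/8 = 1671/8
Step 2: Multiply by 2: 1671/8 * 2 = 1671/4
Final result = 1671/4

1671/4


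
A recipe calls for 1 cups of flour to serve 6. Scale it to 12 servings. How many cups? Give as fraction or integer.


Original: 1 cups for 6 servings
Target servings = 12
Scaling factor = 12/6
New amount = 1 * 12/6
= 12/6
= 2 cups

2


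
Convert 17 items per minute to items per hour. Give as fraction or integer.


Converting from per minute to per hour
Rate = 17 items per minute
Multiply by 60: 17 * 60
= 1020 items per hour

1020


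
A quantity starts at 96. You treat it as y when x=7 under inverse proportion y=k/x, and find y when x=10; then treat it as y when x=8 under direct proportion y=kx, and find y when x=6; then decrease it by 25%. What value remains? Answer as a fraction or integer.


Start with 96.
Step 1: Inverse prop: k = (96)*7; new y = k/10 = 96*7/10 = 336/5
Step 2: Direct prop: k = (336/5)/8; new y = k*6 = 336/5*6/8 = 252/5
Step 3: Decrease by 25%: 252/5 * 75/100 = 189/5
Final result = 189/5

189/5


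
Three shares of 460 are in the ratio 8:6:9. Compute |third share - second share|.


Total parts = 8 + 6 + 9 = 23
Value per part = 460 / 23 = 20
Shares: 8*20=160, 6*20=120, 9*20=180
Third share = 180, second share = 120
Difference = |180 - 120| = 60

60


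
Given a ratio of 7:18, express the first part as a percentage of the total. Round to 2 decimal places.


Total parts = 7 + 18 = 25
First part fraction = 7/25
Percentage = (7/25) * 100
= 0.28 * 100
= 28.00%

28.00
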